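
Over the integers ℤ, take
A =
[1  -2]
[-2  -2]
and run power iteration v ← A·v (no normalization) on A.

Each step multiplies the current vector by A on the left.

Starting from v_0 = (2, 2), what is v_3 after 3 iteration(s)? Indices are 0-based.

v_3 = (-26, -68)

v_0 = (2, 2).
v_1 = A·v_0 = (-2, -8).
v_2 = A·v_1 = (14, 20).
v_3 = A·v_2 = (-26, -68).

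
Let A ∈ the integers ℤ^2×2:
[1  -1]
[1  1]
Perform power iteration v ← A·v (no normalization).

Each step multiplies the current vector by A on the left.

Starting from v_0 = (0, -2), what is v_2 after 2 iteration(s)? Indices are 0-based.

v_0 = (0, -2).
v_1 = A·v_0 = (2, -2).
v_2 = A·v_1 = (4, 0).

v_2 = (4, 0)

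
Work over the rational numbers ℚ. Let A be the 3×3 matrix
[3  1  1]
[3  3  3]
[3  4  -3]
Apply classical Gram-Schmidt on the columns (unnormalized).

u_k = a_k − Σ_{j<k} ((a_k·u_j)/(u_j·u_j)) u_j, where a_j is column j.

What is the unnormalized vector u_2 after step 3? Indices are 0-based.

Step 1: u_0 = a_0 = (3, 3, 3).
Step 2: u_1 = a_1 − (8/9)·u_0 = (-5/3, 1/3, 4/3).
Step 3: u_2 = a_2 − (1/9)·u_0 − (-1)·u_1 = (-1, 3, -2).

u_2 = (-1, 3, -2)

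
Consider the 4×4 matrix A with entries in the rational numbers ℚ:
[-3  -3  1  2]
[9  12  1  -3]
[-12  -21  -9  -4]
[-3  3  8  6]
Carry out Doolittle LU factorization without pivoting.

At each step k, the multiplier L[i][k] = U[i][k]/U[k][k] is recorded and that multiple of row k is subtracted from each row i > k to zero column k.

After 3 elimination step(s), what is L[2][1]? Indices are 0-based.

Step 1: pivot at (0,0) is -3.
  row1 ← row1 − (-3)·row0  ⇒  L[1][0]=-3, U row1=(0, 3, 4, 3)
  row2 ← row2 − (4)·row0  ⇒  L[2][0]=4, U row2=(0, -9, -13, -12)
  row3 ← row3 − (1)·row0  ⇒  L[3][0]=1, U row3=(0, 6, 7, 4)
Step 2: pivot at (1,1) is 3.
  row2 ← row2 − (-3)·row1  ⇒  L[2][1]=-3, U row2=(0, 0, -1, -3)
  row3 ← row3 − (2)·row1  ⇒  L[3][1]=2, U row3=(0, 0, -1, -2)
Step 3: pivot at (2,2) is -1.
  row3 ← row3 − (1)·row2  ⇒  L[3][2]=1, U row3=(0, 0, 0, 1)

L[2][1] = -3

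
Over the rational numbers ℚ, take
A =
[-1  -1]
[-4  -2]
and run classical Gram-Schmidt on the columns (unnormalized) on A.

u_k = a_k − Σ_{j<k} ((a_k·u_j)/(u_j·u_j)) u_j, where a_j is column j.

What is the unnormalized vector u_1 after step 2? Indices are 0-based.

Step 1: u_0 = a_0 = (-1, -4).
Step 2: u_1 = a_1 − (9/17)·u_0 = (-8/17, 2/17).

u_1 = (-8/17, 2/17)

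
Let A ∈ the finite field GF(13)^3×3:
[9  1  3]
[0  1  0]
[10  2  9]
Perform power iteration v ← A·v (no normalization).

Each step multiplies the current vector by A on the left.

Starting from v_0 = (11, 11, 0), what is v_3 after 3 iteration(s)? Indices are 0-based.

v_0 = (11, 11, 0).
v_1 = A·v_0 = (6, 11, 2).
v_2 = A·v_1 = (6, 11, 9).
v_3 = A·v_2 = (1, 11, 7).

v_3 = (1, 11, 7)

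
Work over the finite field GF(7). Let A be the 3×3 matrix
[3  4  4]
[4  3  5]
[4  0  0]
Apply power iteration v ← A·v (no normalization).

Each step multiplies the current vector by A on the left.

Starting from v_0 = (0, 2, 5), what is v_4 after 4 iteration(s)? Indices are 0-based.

v_0 = (0, 2, 5).
v_1 = A·v_0 = (0, 3, 0).
v_2 = A·v_1 = (5, 2, 0).
v_3 = A·v_2 = (2, 5, 6).
v_4 = A·v_3 = (1, 4, 1).

v_4 = (1, 4, 1)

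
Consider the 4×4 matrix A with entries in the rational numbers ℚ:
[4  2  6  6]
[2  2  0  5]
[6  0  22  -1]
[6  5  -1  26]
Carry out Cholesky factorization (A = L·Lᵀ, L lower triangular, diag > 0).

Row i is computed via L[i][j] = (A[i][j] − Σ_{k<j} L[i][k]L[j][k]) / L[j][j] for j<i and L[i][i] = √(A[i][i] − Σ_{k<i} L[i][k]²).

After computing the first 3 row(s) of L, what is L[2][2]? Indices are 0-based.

L[2][2] = 2

Step 1: L[0][0] = √(4) = 2.
  L[1][0] = (2) / L[0][0] = 1.
Step 2: L[1][1] = √(1) = 1.
  L[2][0] = (6) / L[0][0] = 3.
  L[2][1] = (-3) / L[1][1] = -3.
Step 3: L[2][2] = √(4) = 2.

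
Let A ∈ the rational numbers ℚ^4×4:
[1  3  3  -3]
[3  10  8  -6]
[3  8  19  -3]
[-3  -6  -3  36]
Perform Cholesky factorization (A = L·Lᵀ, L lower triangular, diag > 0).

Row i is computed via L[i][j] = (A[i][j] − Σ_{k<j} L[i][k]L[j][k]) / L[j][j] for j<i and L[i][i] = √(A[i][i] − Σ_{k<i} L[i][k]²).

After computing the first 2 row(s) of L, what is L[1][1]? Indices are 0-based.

Step 1: L[0][0] = √(1) = 1.
  L[1][0] = (3) / L[0][0] = 3.
Step 2: L[1][1] = √(1) = 1.

L[1][1] = 1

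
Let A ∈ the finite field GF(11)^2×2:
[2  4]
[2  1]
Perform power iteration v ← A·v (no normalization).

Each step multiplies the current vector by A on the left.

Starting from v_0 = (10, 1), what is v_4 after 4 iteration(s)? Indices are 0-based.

v_4 = (3, 5)

v_0 = (10, 1).
v_1 = A·v_0 = (2, 10).
v_2 = A·v_1 = (0, 3).
v_3 = A·v_2 = (1, 3).
v_4 = A·v_3 = (3, 5).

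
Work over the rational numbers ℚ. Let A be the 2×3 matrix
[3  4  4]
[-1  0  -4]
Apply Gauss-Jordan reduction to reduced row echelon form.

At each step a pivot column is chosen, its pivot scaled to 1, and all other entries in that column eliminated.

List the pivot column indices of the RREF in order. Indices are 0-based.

[1] R0 /= 3  ⇒  (1, 4/3, 4/3)
     R1 -= -1·R0  ⇒  (0, 4/3, -8/3)
[2] R1 /= 4/3  ⇒  (0, 1, -2)
     R0 -= 4/3·R1  ⇒  (1, 0, 4)

pivot columns: 0, 1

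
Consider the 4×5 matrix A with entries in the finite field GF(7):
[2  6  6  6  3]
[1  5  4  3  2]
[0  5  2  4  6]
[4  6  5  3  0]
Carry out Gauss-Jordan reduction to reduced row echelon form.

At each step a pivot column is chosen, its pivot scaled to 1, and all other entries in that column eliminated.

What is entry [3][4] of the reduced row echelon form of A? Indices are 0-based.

M[3][4] = 3

step 1: normalize row 0 (÷2) = (1, 3, 3, 3, 5)
  row 1: subtract 1×row0 = (0, 2, 1, 0, 4)
  row 3: subtract 4×row0 = (0, 1, 0, 5, 1)
step 2: normalize row 1 (÷2) = (0, 1, 4, 0, 2)
  row 0: subtract 3×row1 = (1, 0, 5, 3, 6)
  row 2: subtract 5×row1 = (0, 0, 3, 4, 3)
  row 3: subtract 1×row1 = (0, 0, 3, 5, 6)
step 3: normalize row 2 (÷3) = (0, 0, 1, 6, 1)
  row 0: subtract 5×row2 = (1, 0, 0, 1, 1)
  row 1: subtract 4×row2 = (0, 1, 0, 4, 5)
  row 3: subtract 3×row2 = (0, 0, 0, 1, 3)
step 4: normalize row 3 (÷1) = (0, 0, 0, 1, 3)
  row 0: subtract 1×row3 = (1, 0, 0, 0, 5)
  row 1: subtract 4×row3 = (0, 1, 0, 0, 0)
  row 2: subtract 6×row3 = (0, 0, 1, 0, 4)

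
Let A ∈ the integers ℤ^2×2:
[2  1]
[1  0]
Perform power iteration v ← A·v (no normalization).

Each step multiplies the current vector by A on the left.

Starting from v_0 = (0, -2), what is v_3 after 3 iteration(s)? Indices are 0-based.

v_0 = (0, -2).
v_1 = A·v_0 = (-2, 0).
v_2 = A·v_1 = (-4, -2).
v_3 = A·v_2 = (-10, -4).

v_3 = (-10, -4)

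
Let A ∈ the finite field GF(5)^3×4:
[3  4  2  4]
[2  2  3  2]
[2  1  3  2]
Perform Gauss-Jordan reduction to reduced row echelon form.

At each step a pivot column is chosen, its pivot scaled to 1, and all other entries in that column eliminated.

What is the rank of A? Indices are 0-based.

[1] R0 /= 3  ⇒  (1, 3, 4, 3)
     R1 -= 2·R0  ⇒  (0, 1, 0, 1)
     R2 -= 2·R0  ⇒  (0, 0, 0, 1)
[2] R1 /= 1  ⇒  (0, 1, 0, 1)
     R0 -= 3·R1  ⇒  (1, 0, 4, 0)
column 2 empty below row 2
[3] R2 /= 1  ⇒  (0, 0, 0, 1)
     R1 -= 1·R2  ⇒  (0, 1, 0, 0)

rank = 3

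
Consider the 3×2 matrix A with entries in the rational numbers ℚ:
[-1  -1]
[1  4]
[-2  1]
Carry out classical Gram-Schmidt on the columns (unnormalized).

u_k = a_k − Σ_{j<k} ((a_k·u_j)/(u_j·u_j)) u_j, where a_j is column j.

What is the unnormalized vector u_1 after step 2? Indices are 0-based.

u_1 = (-1/2, 7/2, 2)

Step 1: u_0 = a_0 = (-1, 1, -2).
Step 2: u_1 = a_1 − (1/2)·u_0 = (-1/2, 7/2, 2).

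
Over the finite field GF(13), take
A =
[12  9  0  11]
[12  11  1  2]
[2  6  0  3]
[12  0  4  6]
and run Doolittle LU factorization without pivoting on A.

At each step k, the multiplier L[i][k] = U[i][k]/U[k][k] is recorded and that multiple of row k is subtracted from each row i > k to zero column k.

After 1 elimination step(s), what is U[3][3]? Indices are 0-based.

U[3][3] = 8

k=0: U[0][0]=12
  eliminate (1,0): mult=1, new row 1: (0, 2, 1, 4); set L[1][0]=1
  eliminate (2,0): mult=11, new row 2: (0, 11, 0, 12); set L[2][0]=11
  eliminate (3,0): mult=1, new row 3: (0, 4, 4, 8); set L[3][0]=1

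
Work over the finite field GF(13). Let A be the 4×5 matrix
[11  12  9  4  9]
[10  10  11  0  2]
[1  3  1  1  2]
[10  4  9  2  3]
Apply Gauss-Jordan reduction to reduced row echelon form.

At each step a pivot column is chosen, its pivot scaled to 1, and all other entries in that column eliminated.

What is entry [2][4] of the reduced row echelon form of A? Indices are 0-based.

pivot(0,0)=11: scale R0 → (1, 7, 2, 11, 2)
  clear (1,0): R1 −= (10)R0 → (0, 5, 4, 7, 8)
  clear (2,0): R2 −= (1)R0 → (0, 9, 12, 3, 0)
  clear (3,0): R3 −= (10)R0 → (0, 12, 2, 9, 9)
pivot(1,1)=5: scale R1 → (0, 1, 6, 4, 12)
  clear (0,1): R0 −= (7)R1 → (1, 0, 12, 9, 9)
  clear (2,1): R2 −= (9)R1 → (0, 0, 10, 6, 9)
  clear (3,1): R3 −= (12)R1 → (0, 0, 8, 0, 8)
pivot(2,2)=10: scale R2 → (0, 0, 1, 11, 10)
  clear (0,2): R0 −= (12)R2 → (1, 0, 0, 7, 6)
  clear (1,2): R1 −= (6)R2 → (0, 1, 0, 3, 4)
  clear (3,2): R3 −= (8)R2 → (0, 0, 0, 3, 6)
pivot(3,3)=3: scale R3 → (0, 0, 0, 1, 2)
  clear (0,3): R0 −= (7)R3 → (1, 0, 0, 0, 5)
  clear (1,3): R1 −= (3)R3 → (0, 1, 0, 0, 11)
  clear (2,3): R2 −= (11)R3 → (0, 0, 1, 0, 1)

M[2][4] = 1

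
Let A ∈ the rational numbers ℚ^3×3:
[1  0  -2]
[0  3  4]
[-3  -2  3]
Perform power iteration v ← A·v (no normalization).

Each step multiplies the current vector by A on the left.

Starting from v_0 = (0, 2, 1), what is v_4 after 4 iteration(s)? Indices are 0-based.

v_4 = (240, -382, -431)

v_0 = (0, 2, 1).
v_1 = A·v_0 = (-2, 10, -1).
v_2 = A·v_1 = (0, 26, -17).
v_3 = A·v_2 = (34, 10, -103).
v_4 = A·v_3 = (240, -382, -431).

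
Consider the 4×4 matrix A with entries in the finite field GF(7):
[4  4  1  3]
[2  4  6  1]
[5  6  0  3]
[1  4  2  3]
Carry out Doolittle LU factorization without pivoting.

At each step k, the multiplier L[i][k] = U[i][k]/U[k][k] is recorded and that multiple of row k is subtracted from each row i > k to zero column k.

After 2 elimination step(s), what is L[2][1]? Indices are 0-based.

L[2][1] = 4

[col 0] pivot 4
  R1 -= 4*R0 → (0, 2, 2, 3)  (L[1][0] := 4)
  R2 -= 3*R0 → (0, 1, 4, 1)  (L[2][0] := 3)
  R3 -= 2*R0 → (0, 3, 0, 4)  (L[3][0] := 2)
[col 1] pivot 2
  R2 -= 4*R1 → (0, 0, 3, 3)  (L[2][1] := 4)
  R3 -= 5*R1 → (0, 0, 4, 3)  (L[3][1] := 5)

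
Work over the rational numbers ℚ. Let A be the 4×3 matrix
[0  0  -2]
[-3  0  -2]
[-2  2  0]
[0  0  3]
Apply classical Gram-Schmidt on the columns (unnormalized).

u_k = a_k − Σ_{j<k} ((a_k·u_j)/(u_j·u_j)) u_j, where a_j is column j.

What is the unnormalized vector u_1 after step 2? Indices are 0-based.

u_1 = (0, -12/13, 18/13, 0)

Step 1: u_0 = a_0 = (0, -3, -2, 0).
Step 2: u_1 = a_1 − (-4/13)·u_0 = (0, -12/13, 18/13, 0).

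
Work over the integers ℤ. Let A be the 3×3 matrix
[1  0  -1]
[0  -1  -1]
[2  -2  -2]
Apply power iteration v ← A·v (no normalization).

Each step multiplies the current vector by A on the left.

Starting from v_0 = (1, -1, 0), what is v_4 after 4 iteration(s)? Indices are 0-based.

v_0 = (1, -1, 0).
v_1 = A·v_0 = (1, 1, 4).
v_2 = A·v_1 = (-3, -5, -8).
v_3 = A·v_2 = (5, 13, 20).
v_4 = A·v_3 = (-15, -33, -56).

v_4 = (-15, -33, -56)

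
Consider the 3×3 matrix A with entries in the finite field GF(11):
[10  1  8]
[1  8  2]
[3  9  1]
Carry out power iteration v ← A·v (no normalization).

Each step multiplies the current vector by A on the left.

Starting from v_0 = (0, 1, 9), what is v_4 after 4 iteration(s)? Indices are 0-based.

v_0 = (0, 1, 9).
v_1 = A·v_0 = (7, 4, 7).
v_2 = A·v_1 = (9, 9, 9).
v_3 = A·v_2 = (6, 0, 7).
v_4 = A·v_3 = (6, 9, 3).

v_4 = (6, 9, 3)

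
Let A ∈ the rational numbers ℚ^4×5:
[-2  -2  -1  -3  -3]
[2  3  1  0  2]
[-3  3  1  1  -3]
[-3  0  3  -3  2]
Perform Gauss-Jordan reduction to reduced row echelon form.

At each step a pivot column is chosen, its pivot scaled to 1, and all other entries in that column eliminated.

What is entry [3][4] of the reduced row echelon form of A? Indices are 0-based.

step 1: normalize row 0 (÷-2) = (1, 1, 1/2, 3/2, 3/2)
  row 1: subtract 2×row0 = (0, 1, 0, -3, -1)
  row 2: subtract -3×row0 = (0, 6, 5/2, 11/2, 3/2)
  row 3: subtract -3×row0 = (0, 3, 9/2, 3/2, 13/2)
step 2: normalize row 1 (÷1) = (0, 1, 0, -3, -1)
  row 0: subtract 1×row1 = (1, 0, 1/2, 9/2, 5/2)
  row 2: subtract 6×row1 = (0, 0, 5/2, 47/2, 15/2)
  row 3: subtract 3×row1 = (0, 0, 9/2, 21/2, 19/2)
step 3: normalize row 2 (÷5/2) = (0, 0, 1, 47/5, 3)
  row 0: subtract 1/2×row2 = (1, 0, 0, -1/5, 1)
  row 3: subtract 9/2×row2 = (0, 0, 0, -159/5, -4)
step 4: normalize row 3 (÷-159/5) = (0, 0, 0, 1, 20/159)
  row 0: subtract -1/5×row3 = (1, 0, 0, 0, 163/159)
  row 1: subtract -3×row3 = (0, 1, 0, 0, -33/53)
  row 2: subtract 47/5×row3 = (0, 0, 1, 0, 289/159)

M[3][4] = 20/159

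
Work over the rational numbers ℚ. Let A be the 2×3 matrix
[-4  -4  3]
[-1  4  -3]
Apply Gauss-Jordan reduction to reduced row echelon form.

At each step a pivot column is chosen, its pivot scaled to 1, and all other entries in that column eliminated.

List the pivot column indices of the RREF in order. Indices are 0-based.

pivot(0,0)=-4: scale R0 → (1, 1, -3/4)
  clear (1,0): R1 −= (-1)R0 → (0, 5, -15/4)
pivot(1,1)=5: scale R1 → (0, 1, -3/4)
  clear (0,1): R0 −= (1)R1 → (1, 0, 0)

pivot columns: 0, 1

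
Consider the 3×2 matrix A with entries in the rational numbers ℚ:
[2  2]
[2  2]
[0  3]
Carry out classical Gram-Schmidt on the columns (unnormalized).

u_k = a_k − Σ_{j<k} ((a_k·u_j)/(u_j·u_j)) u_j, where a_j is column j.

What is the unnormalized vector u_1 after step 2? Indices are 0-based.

u_1 = (0, 0, 3)

Step 1: u_0 = a_0 = (2, 2, 0).
Step 2: u_1 = a_1 − (1)·u_0 = (0, 0, 3).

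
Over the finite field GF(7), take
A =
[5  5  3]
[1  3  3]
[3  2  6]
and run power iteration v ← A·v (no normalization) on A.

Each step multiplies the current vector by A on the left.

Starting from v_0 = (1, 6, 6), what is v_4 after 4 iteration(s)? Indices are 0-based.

v_4 = (5, 1, 3)

v_0 = (1, 6, 6).
v_1 = A·v_0 = (4, 2, 2).
v_2 = A·v_1 = (1, 2, 0).
v_3 = A·v_2 = (1, 0, 0).
v_4 = A·v_3 = (5, 1, 3).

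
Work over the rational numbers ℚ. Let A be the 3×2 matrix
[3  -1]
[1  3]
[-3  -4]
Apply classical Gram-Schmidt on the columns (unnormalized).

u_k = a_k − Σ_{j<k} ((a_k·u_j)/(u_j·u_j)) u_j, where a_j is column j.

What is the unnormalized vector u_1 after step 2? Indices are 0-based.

Step 1: u_0 = a_0 = (3, 1, -3).
Step 2: u_1 = a_1 − (12/19)·u_0 = (-55/19, 45/19, -40/19).

u_1 = (-55/19, 45/19, -40/19)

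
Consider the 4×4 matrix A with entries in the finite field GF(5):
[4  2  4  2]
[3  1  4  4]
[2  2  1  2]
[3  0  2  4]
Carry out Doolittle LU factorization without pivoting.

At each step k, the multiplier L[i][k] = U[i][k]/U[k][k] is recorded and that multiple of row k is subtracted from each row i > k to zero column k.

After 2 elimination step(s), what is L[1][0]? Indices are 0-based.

[col 0] pivot 4
  R1 -= 2*R0 → (0, 2, 1, 0)  (L[1][0] := 2)
  R2 -= 3*R0 → (0, 1, 4, 1)  (L[2][0] := 3)
  R3 -= 2*R0 → (0, 1, 4, 0)  (L[3][0] := 2)
[col 1] pivot 2
  R2 -= 3*R1 → (0, 0, 1, 1)  (L[2][1] := 3)
  R3 -= 3*R1 → (0, 0, 1, 0)  (L[3][1] := 3)

L[1][0] = 2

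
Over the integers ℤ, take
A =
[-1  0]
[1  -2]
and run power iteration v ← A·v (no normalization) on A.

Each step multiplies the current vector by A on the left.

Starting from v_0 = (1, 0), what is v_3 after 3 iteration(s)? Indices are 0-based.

v_3 = (-1, 7)

v_0 = (1, 0).
v_1 = A·v_0 = (-1, 1).
v_2 = A·v_1 = (1, -3).
v_3 = A·v_2 = (-1, 7).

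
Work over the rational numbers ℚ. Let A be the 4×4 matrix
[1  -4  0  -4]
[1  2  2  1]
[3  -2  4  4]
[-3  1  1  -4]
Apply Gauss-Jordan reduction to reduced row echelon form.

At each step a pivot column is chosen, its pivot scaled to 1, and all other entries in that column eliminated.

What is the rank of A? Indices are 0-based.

pivot(0,0)=1: scale R0 → (1, -4, 0, -4)
  clear (1,0): R1 −= (1)R0 → (0, 6, 2, 5)
  clear (2,0): R2 −= (3)R0 → (0, 10, 4, 16)
  clear (3,0): R3 −= (-3)R0 → (0, -11, 1, -16)
pivot(1,1)=6: scale R1 → (0, 1, 1/3, 5/6)
  clear (0,1): R0 −= (-4)R1 → (1, 0, 4/3, -2/3)
  clear (2,1): R2 −= (10)R1 → (0, 0, 2/3, 23/3)
  clear (3,1): R3 −= (-11)R1 → (0, 0, 14/3, -41/6)
pivot(2,2)=2/3: scale R2 → (0, 0, 1, 23/2)
  clear (0,2): R0 −= (4/3)R2 → (1, 0, 0, -16)
  clear (1,2): R1 −= (1/3)R2 → (0, 1, 0, -3)
  clear (3,2): R3 −= (14/3)R2 → (0, 0, 0, -121/2)
pivot(3,3)=-121/2: scale R3 → (0, 0, 0, 1)
  clear (0,3): R0 −= (-16)R3 → (1, 0, 0, 0)
  clear (1,3): R1 −= (-3)R3 → (0, 1, 0, 0)
  clear (2,3): R2 −= (23/2)R3 → (0, 0, 1, 0)

rank = 4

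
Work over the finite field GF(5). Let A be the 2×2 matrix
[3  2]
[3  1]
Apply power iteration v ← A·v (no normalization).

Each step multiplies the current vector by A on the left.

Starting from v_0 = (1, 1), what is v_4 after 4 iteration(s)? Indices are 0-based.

v_0 = (1, 1).
v_1 = A·v_0 = (0, 4).
v_2 = A·v_1 = (3, 4).
v_3 = A·v_2 = (2, 3).
v_4 = A·v_3 = (2, 4).

v_4 = (2, 4)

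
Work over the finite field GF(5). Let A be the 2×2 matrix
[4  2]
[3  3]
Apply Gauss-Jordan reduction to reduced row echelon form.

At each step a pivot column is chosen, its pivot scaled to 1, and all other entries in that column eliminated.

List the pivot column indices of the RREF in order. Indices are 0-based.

pivot columns: 0, 1

[1] R0 /= 4  ⇒  (1, 3)
     R1 -= 3·R0  ⇒  (0, 4)
[2] R1 /= 4  ⇒  (0, 1)
     R0 -= 3·R1  ⇒  (1, 0)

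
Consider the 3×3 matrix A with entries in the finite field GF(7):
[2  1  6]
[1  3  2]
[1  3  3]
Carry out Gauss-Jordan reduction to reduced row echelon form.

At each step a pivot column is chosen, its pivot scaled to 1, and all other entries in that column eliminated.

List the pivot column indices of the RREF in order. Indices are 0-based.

step 1: normalize row 0 (÷2) = (1, 4, 3)
  row 1: subtract 1×row0 = (0, 6, 6)
  row 2: subtract 1×row0 = (0, 6, 0)
step 2: normalize row 1 (÷6) = (0, 1, 1)
  row 0: subtract 4×row1 = (1, 0, 6)
  row 2: subtract 6×row1 = (0, 0, 1)
step 3: normalize row 2 (÷1) = (0, 0, 1)
  row 0: subtract 6×row2 = (1, 0, 0)
  row 1: subtract 1×row2 = (0, 1, 0)

pivot columns: 0, 1, 2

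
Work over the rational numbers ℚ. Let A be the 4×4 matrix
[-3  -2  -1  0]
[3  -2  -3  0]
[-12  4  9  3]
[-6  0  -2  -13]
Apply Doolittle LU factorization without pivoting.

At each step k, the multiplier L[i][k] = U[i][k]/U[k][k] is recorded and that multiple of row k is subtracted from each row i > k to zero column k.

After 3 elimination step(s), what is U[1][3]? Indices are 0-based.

[col 0] pivot -3
  R1 -= -1*R0 → (0, -4, -4, 0)  (L[1][0] := -1)
  R2 -= 4*R0 → (0, 12, 13, 3)  (L[2][0] := 4)
  R3 -= 2*R0 → (0, 4, 0, -13)  (L[3][0] := 2)
[col 1] pivot -4
  R2 -= -3*R1 → (0, 0, 1, 3)  (L[2][1] := -3)
  R3 -= -1*R1 → (0, 0, -4, -13)  (L[3][1] := -1)
[col 2] pivot 1
  R3 -= -4*R2 → (0, 0, 0, -1)  (L[3][2] := -4)

U[1][3] = 0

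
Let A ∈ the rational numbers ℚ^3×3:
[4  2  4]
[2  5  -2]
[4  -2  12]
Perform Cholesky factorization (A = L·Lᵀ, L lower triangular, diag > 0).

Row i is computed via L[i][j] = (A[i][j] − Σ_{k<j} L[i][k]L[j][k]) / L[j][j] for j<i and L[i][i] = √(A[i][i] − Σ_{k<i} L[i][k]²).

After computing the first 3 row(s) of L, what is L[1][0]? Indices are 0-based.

Step 1: L[0][0] = √(4) = 2.
  L[1][0] = (2) / L[0][0] = 1.
Step 2: L[1][1] = √(4) = 2.
  L[2][0] = (4) / L[0][0] = 2.
  L[2][1] = (-4) / L[1][1] = -2.
Step 3: L[2][2] = √(4) = 2.

L[1][0] = 1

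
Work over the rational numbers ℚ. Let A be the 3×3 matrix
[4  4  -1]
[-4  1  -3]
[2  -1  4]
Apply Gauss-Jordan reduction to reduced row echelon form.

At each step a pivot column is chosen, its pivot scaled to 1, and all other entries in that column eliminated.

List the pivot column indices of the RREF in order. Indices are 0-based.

pivot columns: 0, 1, 2

pivot(0,0)=4: scale R0 → (1, 1, -1/4)
  clear (1,0): R1 −= (-4)R0 → (0, 5, -4)
  clear (2,0): R2 −= (2)R0 → (0, -3, 9/2)
pivot(1,1)=5: scale R1 → (0, 1, -4/5)
  clear (0,1): R0 −= (1)R1 → (1, 0, 11/20)
  clear (2,1): R2 −= (-3)R1 → (0, 0, 21/10)
pivot(2,2)=21/10: scale R2 → (0, 0, 1)
  clear (0,2): R0 −= (11/20)R2 → (1, 0, 0)
  clear (1,2): R1 −= (-4/5)R2 → (0, 1, 0)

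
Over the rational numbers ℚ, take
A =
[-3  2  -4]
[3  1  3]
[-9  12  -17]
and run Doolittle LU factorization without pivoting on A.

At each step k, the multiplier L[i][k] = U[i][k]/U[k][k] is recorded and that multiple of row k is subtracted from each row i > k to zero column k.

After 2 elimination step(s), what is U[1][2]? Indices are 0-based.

Step 1: pivot at (0,0) is -3.
  row1 ← row1 − (-1)·row0  ⇒  L[1][0]=-1, U row1=(0, 3, -1)
  row2 ← row2 − (3)·row0  ⇒  L[2][0]=3, U row2=(0, 6, -5)
Step 2: pivot at (1,1) is 3.
  row2 ← row2 − (2)·row1  ⇒  L[2][1]=2, U row2=(0, 0, -3)

U[1][2] = -1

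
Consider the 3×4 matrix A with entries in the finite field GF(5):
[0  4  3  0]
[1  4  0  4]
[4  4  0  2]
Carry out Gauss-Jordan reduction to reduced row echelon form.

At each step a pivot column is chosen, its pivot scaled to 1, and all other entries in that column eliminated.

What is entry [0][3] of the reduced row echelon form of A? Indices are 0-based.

pivot(0,0): swap R0↔R1
pivot(0,0)=1: scale R0 → (1, 4, 0, 4)
  clear (2,0): R2 −= (4)R0 → (0, 3, 0, 1)
pivot(1,1)=4: scale R1 → (0, 1, 2, 0)
  clear (0,1): R0 −= (4)R1 → (1, 0, 2, 4)
  clear (2,1): R2 −= (3)R1 → (0, 0, 4, 1)
pivot(2,2)=4: scale R2 → (0, 0, 1, 4)
  clear (0,2): R0 −= (2)R2 → (1, 0, 0, 1)
  clear (1,2): R1 −= (2)R2 → (0, 1, 0, 2)

M[0][3] = 1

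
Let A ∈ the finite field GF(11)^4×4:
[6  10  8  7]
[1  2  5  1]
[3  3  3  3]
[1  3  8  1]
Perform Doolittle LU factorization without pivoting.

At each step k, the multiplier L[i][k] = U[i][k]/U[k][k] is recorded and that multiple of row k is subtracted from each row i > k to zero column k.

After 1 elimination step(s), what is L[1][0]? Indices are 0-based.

L[1][0] = 2

[col 0] pivot 6
  R1 -= 2*R0 → (0, 4, 0, 9)  (L[1][0] := 2)
  R2 -= 6*R0 → (0, 9, 10, 5)  (L[2][0] := 6)
  R3 -= 2*R0 → (0, 5, 3, 9)  (L[3][0] := 2)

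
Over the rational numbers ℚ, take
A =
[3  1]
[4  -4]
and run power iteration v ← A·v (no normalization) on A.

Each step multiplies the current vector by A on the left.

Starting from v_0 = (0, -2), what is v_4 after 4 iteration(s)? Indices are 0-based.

v_4 = (66, -808)

v_0 = (0, -2).
v_1 = A·v_0 = (-2, 8).
v_2 = A·v_1 = (2, -40).
v_3 = A·v_2 = (-34, 168).
v_4 = A·v_3 = (66, -808).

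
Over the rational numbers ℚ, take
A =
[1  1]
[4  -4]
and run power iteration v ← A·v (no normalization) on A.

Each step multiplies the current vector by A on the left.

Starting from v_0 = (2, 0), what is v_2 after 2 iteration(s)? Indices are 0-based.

v_2 = (10, -24)

v_0 = (2, 0).
v_1 = A·v_0 = (2, 8).
v_2 = A·v_1 = (10, -24).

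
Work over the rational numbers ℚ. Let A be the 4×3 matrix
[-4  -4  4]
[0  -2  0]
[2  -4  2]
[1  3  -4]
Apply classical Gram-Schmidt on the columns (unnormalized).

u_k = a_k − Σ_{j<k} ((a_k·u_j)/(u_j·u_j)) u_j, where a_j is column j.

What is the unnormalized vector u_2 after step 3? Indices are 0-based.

Step 1: u_0 = a_0 = (-4, 0, 2, 1).
Step 2: u_1 = a_1 − (11/21)·u_0 = (-40/21, -2, -106/21, 52/21).
Step 3: u_2 = a_2 − (-16/21)·u_0 − (-145/206)·u_1 = (-40/103, -145/103, -3/103, -154/103).

u_2 = (-40/103, -145/103, -3/103, -154/103)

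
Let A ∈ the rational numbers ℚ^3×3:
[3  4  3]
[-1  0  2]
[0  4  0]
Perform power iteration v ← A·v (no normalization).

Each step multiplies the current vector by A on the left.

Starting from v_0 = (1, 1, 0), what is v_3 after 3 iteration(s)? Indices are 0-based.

v_0 = (1, 1, 0).
v_1 = A·v_0 = (7, -1, 4).
v_2 = A·v_1 = (29, 1, -4).
v_3 = A·v_2 = (79, -37, 4).

v_3 = (79, -37, 4)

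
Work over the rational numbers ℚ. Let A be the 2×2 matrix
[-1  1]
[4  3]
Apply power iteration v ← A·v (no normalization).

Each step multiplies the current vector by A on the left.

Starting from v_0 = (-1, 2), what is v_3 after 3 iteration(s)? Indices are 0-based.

v_0 = (-1, 2).
v_1 = A·v_0 = (3, 2).
v_2 = A·v_1 = (-1, 18).
v_3 = A·v_2 = (19, 50).

v_3 = (19, 50)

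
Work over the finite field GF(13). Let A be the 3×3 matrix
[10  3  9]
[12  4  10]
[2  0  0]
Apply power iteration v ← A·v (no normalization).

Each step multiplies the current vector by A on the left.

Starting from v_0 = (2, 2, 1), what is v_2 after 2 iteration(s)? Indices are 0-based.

v_2 = (5, 4, 5)

v_0 = (2, 2, 1).
v_1 = A·v_0 = (9, 3, 4).
v_2 = A·v_1 = (5, 4, 5).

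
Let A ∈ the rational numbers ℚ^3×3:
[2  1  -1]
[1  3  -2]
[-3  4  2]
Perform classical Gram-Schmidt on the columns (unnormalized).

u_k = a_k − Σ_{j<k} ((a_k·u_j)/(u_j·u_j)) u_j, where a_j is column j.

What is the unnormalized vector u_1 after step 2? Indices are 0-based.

Step 1: u_0 = a_0 = (2, 1, -3).
Step 2: u_1 = a_1 − (-1/2)·u_0 = (2, 7/2, 5/2).

u_1 = (2, 7/2, 5/2)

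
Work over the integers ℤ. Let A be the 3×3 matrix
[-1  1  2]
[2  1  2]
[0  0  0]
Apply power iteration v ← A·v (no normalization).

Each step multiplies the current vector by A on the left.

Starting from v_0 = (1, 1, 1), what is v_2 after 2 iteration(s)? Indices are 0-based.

v_2 = (3, 9, 0)

v_0 = (1, 1, 1).
v_1 = A·v_0 = (2, 5, 0).
v_2 = A·v_1 = (3, 9, 0).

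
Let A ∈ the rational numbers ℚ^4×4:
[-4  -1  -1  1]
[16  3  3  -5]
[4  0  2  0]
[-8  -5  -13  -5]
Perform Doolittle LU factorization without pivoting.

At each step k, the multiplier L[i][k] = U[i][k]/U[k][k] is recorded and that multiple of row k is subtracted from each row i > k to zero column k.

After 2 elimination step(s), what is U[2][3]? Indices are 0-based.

U[2][3] = 2

k=0: U[0][0]=-4
  eliminate (1,0): mult=-4, new row 1: (0, -1, -1, -1); set L[1][0]=-4
  eliminate (2,0): mult=-1, new row 2: (0, -1, 1, 1); set L[2][0]=-1
  eliminate (3,0): mult=2, new row 3: (0, -3, -11, -7); set L[3][0]=2
k=1: U[1][1]=-1
  eliminate (2,1): mult=1, new row 2: (0, 0, 2, 2); set L[2][1]=1
  eliminate (3,1): mult=3, new row 3: (0, 0, -8, -4); set L[3][1]=3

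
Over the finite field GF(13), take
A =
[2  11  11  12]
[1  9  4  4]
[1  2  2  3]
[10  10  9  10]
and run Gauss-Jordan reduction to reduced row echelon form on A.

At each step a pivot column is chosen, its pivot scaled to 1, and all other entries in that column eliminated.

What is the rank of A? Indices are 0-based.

rank = 4

[1] R0 /= 2  ⇒  (1, 12, 12, 6)
     R1 -= 1·R0  ⇒  (0, 10, 5, 11)
     R2 -= 1·R0  ⇒  (0, 3, 3, 10)
     R3 -= 10·R0  ⇒  (0, 7, 6, 2)
[2] R1 /= 10  ⇒  (0, 1, 7, 5)
     R0 -= 12·R1  ⇒  (1, 0, 6, 11)
     R2 -= 3·R1  ⇒  (0, 0, 8, 8)
     R3 -= 7·R1  ⇒  (0, 0, 9, 6)
[3] R2 /= 8  ⇒  (0, 0, 1, 1)
     R0 -= 6·R2  ⇒  (1, 0, 0, 5)
     R1 -= 7·R2  ⇒  (0, 1, 0, 11)
     R3 -= 9·R2  ⇒  (0, 0, 0, 10)
[4] R3 /= 10  ⇒  (0, 0, 0, 1)
     R0 -= 5·R3  ⇒  (1, 0, 0, 0)
     R1 -= 11·R3  ⇒  (0, 1, 0, 0)
     R2 -= 1·R3  ⇒  (0, 0, 1, 0)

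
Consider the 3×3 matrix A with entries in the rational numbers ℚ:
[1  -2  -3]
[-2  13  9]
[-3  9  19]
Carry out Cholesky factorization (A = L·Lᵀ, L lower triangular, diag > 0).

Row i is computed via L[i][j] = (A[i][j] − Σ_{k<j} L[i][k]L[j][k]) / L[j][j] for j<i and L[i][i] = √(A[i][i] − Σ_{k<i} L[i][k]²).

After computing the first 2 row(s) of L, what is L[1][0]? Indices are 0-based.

Step 1: L[0][0] = √(1) = 1.
  L[1][0] = (-2) / L[0][0] = -2.
Step 2: L[1][1] = √(9) = 3.

L[1][0] = -2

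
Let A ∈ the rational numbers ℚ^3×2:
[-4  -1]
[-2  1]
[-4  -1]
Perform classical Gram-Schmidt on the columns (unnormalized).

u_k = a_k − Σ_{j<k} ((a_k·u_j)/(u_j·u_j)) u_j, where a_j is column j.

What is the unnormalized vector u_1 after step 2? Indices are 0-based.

u_1 = (-1/3, 4/3, -1/3)

Step 1: u_0 = a_0 = (-4, -2, -4).
Step 2: u_1 = a_1 − (1/6)·u_0 = (-1/3, 4/3, -1/3).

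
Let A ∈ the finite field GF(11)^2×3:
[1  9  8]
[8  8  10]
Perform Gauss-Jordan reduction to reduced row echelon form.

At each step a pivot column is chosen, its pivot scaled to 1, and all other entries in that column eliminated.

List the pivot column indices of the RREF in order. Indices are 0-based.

pivot(0,0)=1: scale R0 → (1, 9, 8)
  clear (1,0): R1 −= (8)R0 → (0, 2, 1)
pivot(1,1)=2: scale R1 → (0, 1, 6)
  clear (0,1): R0 −= (9)R1 → (1, 0, 9)

pivot columns: 0, 1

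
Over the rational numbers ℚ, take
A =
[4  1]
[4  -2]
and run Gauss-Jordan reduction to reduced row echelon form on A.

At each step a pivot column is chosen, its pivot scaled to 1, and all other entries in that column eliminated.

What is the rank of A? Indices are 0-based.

pivot(0,0)=4: scale R0 → (1, 1/4)
  clear (1,0): R1 −= (4)R0 → (0, -3)
pivot(1,1)=-3: scale R1 → (0, 1)
  clear (0,1): R0 −= (1/4)R1 → (1, 0)

rank = 2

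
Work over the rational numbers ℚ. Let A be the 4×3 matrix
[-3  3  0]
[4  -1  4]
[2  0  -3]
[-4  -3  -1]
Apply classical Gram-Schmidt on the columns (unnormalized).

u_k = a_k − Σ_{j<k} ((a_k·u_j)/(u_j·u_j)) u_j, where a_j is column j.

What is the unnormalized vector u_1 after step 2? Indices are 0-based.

u_1 = (44/15, -41/45, 2/45, -139/45)

Step 1: u_0 = a_0 = (-3, 4, 2, -4).
Step 2: u_1 = a_1 − (-1/45)·u_0 = (44/15, -41/45, 2/45, -139/45).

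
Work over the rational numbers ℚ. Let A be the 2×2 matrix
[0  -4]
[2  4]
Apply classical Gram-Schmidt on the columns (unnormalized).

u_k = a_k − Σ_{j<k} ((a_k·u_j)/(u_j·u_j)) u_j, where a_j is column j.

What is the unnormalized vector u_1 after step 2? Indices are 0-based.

u_1 = (-4, 0)

Step 1: u_0 = a_0 = (0, 2).
Step 2: u_1 = a_1 − (2)·u_0 = (-4, 0).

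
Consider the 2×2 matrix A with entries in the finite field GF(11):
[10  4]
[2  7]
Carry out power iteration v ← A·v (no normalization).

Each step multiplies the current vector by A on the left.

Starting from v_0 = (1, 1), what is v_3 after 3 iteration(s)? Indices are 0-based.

v_3 = (1, 10)

v_0 = (1, 1).
v_1 = A·v_0 = (3, 9).
v_2 = A·v_1 = (0, 3).
v_3 = A·v_2 = (1, 10).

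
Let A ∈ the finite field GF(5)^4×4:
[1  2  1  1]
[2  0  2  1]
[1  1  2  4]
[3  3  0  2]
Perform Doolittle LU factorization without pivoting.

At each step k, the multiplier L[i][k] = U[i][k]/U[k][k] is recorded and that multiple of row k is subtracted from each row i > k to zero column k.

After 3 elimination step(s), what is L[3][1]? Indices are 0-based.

L[3][1] = 2

Step 1: pivot at (0,0) is 1.
  row1 ← row1 − (2)·row0  ⇒  L[1][0]=2, U row1=(0, 1, 0, 4)
  row2 ← row2 − (1)·row0  ⇒  L[2][0]=1, U row2=(0, 4, 1, 3)
  row3 ← row3 − (3)·row0  ⇒  L[3][0]=3, U row3=(0, 2, 2, 4)
Step 2: pivot at (1,1) is 1.
  row2 ← row2 − (4)·row1  ⇒  L[2][1]=4, U row2=(0, 0, 1, 2)
  row3 ← row3 − (2)·row1  ⇒  L[3][1]=2, U row3=(0, 0, 2, 1)
Step 3: pivot at (2,2) is 1.
  row3 ← row3 − (2)·row2  ⇒  L[3][2]=2, U row3=(0, 0, 0, 2)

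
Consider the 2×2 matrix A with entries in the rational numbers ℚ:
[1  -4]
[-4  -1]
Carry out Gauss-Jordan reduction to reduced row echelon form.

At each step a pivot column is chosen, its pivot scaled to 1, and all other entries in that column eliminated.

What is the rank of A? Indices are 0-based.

rank = 2

[1] R0 /= 1  ⇒  (1, -4)
     R1 -= -4·R0  ⇒  (0, -17)
[2] R1 /= -17  ⇒  (0, 1)
     R0 -= -4·R1  ⇒  (1, 0)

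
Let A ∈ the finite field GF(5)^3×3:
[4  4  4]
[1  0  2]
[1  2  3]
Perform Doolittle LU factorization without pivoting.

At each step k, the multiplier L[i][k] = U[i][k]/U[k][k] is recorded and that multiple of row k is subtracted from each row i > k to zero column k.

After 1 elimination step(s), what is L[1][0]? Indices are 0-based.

Step 1: pivot at (0,0) is 4.
  row1 ← row1 − (4)·row0  ⇒  L[1][0]=4, U row1=(0, 4, 1)
  row2 ← row2 − (4)·row0  ⇒  L[2][0]=4, U row2=(0, 1, 2)

L[1][0] = 4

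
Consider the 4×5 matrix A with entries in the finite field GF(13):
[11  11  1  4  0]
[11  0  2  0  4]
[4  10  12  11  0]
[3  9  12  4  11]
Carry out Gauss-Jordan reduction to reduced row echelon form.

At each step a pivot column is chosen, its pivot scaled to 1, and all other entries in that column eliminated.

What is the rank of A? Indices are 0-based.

rank = 4

step 1: normalize row 0 (÷11) = (1, 1, 6, 11, 0)
  row 1: subtract 11×row0 = (0, 2, 1, 9, 4)
  row 2: subtract 4×row0 = (0, 6, 1, 6, 0)
  row 3: subtract 3×row0 = (0, 6, 7, 10, 11)
step 2: normalize row 1 (÷2) = (0, 1, 7, 11, 2)
  row 0: subtract 1×row1 = (1, 0, 12, 0, 11)
  row 2: subtract 6×row1 = (0, 0, 11, 5, 1)
  row 3: subtract 6×row1 = (0, 0, 4, 9, 12)
step 3: normalize row 2 (÷11) = (0, 0, 1, 4, 6)
  row 0: subtract 12×row2 = (1, 0, 0, 4, 4)
  row 1: subtract 7×row2 = (0, 1, 0, 9, 12)
  row 3: subtract 4×row2 = (0, 0, 0, 6, 1)
step 4: normalize row 3 (÷6) = (0, 0, 0, 1, 11)
  row 0: subtract 4×row3 = (1, 0, 0, 0, 12)
  row 1: subtract 9×row3 = (0, 1, 0, 0, 4)
  row 2: subtract 4×row3 = (0, 0, 1, 0, 1)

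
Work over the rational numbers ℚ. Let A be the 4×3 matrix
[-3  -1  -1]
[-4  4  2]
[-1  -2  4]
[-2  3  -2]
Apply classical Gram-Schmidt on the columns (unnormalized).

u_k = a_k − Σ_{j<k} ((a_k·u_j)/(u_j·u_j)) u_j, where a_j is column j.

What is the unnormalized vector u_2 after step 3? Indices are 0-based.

Step 1: u_0 = a_0 = (-3, -4, -1, -2).
Step 2: u_1 = a_1 − (-17/30)·u_0 = (-27/10, 26/15, -77/30, 28/15).
Step 3: u_2 = a_2 − (-1/6)·u_0 − (-5/13)·u_1 = (-33/13, 2, 37/13, -21/13).

u_2 = (-33/13, 2, 37/13, -21/13)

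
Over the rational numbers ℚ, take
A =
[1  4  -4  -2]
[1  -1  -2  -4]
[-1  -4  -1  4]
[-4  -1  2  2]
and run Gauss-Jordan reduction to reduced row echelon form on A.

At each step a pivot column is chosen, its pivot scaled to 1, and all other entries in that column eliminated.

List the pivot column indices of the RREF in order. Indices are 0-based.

pivot columns: 0, 1, 2, 3

[1] R0 /= 1  ⇒  (1, 4, -4, -2)
     R1 -= 1·R0  ⇒  (0, -5, 2, -2)
     R2 -= -1·R0  ⇒  (0, 0, -5, 2)
     R3 -= -4·R0  ⇒  (0, 15, -14, -6)
[2] R1 /= -5  ⇒  (0, 1, -2/5, 2/5)
     R0 -= 4·R1  ⇒  (1, 0, -12/5, -18/5)
     R3 -= 15·R1  ⇒  (0, 0, -8, -12)
[3] R2 /= -5  ⇒  (0, 0, 1, -2/5)
     R0 -= -12/5·R2  ⇒  (1, 0, 0, -114/25)
     R1 -= -2/5·R2  ⇒  (0, 1, 0, 6/25)
     R3 -= -8·R2  ⇒  (0, 0, 0, -76/5)
[4] R3 /= -76/5  ⇒  (0, 0, 0, 1)
     R0 -= -114/25·R3  ⇒  (1, 0, 0, 0)
     R1 -= 6/25·R3  ⇒  (0, 1, 0, 0)
     R2 -= -2/5·R3  ⇒  (0, 0, 1, 0)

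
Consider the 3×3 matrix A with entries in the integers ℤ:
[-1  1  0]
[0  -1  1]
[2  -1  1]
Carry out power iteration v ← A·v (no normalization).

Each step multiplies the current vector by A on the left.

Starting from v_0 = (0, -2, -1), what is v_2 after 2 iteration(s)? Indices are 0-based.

v_0 = (0, -2, -1).
v_1 = A·v_0 = (-2, 1, 1).
v_2 = A·v_1 = (3, 0, -4).

v_2 = (3, 0, -4)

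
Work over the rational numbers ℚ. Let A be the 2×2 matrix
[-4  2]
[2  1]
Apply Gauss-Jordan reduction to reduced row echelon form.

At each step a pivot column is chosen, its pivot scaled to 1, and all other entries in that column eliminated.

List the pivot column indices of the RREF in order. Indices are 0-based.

[1] R0 /= -4  ⇒  (1, -1/2)
     R1 -= 2·R0  ⇒  (0, 2)
[2] R1 /= 2  ⇒  (0, 1)
     R0 -= -1/2·R1  ⇒  (1, 0)

pivot columns: 0, 1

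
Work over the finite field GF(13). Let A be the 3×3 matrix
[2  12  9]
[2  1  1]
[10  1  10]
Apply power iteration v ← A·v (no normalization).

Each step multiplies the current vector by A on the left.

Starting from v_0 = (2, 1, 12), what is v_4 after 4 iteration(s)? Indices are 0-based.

v_4 = (3, 8, 7)

v_0 = (2, 1, 12).
v_1 = A·v_0 = (7, 4, 11).
v_2 = A·v_1 = (5, 3, 2).
v_3 = A·v_2 = (12, 2, 8).
v_4 = A·v_3 = (3, 8, 7).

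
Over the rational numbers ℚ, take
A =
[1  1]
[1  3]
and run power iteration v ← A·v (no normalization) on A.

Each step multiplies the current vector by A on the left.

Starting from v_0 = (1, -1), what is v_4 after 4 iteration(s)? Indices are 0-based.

v_4 = (-28, -68)

v_0 = (1, -1).
v_1 = A·v_0 = (0, -2).
v_2 = A·v_1 = (-2, -6).
v_3 = A·v_2 = (-8, -20).
v_4 = A·v_3 = (-28, -68).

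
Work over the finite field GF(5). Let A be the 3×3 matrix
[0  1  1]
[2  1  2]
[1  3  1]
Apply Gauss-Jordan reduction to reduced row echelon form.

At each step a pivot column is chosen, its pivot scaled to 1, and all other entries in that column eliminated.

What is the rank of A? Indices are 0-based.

rank = 2

pivot(0,0): swap R0↔R1
pivot(0,0)=2: scale R0 → (1, 3, 1)
  clear (2,0): R2 −= (1)R0 → (0, 0, 0)
pivot(1,1)=1: scale R1 → (0, 1, 1)
  clear (0,1): R0 −= (3)R1 → (1, 0, 3)
col 2: no nonzero at/below row 2; advance.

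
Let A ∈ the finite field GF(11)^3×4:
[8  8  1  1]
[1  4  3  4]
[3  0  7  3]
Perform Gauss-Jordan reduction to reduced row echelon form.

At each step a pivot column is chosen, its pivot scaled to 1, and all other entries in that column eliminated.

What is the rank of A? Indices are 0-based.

rank = 3

[1] R0 /= 8  ⇒  (1, 1, 7, 7)
     R1 -= 1·R0  ⇒  (0, 3, 7, 8)
     R2 -= 3·R0  ⇒  (0, 8, 8, 4)
[2] R1 /= 3  ⇒  (0, 1, 6, 10)
     R0 -= 1·R1  ⇒  (1, 0, 1, 8)
     R2 -= 8·R1  ⇒  (0, 0, 4, 1)
[3] R2 /= 4  ⇒  (0, 0, 1, 3)
     R0 -= 1·R2  ⇒  (1, 0, 0, 5)
     R1 -= 6·R2  ⇒  (0, 1, 0, 3)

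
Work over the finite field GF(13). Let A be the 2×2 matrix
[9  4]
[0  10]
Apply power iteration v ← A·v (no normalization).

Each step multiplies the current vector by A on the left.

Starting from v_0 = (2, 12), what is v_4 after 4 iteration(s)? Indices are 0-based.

v_4 = (3, 10)

v_0 = (2, 12).
v_1 = A·v_0 = (1, 3).
v_2 = A·v_1 = (8, 4).
v_3 = A·v_2 = (10, 1).
v_4 = A·v_3 = (3, 10).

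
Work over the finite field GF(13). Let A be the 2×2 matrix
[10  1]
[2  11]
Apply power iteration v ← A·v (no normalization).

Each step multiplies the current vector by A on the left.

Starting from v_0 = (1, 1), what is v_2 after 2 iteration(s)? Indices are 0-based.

v_2 = (6, 9)

v_0 = (1, 1).
v_1 = A·v_0 = (11, 0).
v_2 = A·v_1 = (6, 9).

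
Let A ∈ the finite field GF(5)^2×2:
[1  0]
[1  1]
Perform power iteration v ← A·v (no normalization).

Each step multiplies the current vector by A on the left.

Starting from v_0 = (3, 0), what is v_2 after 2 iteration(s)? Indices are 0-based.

v_2 = (3, 1)

v_0 = (3, 0).
v_1 = A·v_0 = (3, 3).
v_2 = A·v_1 = (3, 1).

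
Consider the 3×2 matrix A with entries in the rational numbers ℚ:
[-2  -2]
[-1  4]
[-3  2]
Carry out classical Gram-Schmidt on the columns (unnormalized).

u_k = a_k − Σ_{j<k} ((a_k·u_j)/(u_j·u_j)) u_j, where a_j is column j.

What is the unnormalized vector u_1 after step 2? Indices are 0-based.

Step 1: u_0 = a_0 = (-2, -1, -3).
Step 2: u_1 = a_1 − (-3/7)·u_0 = (-20/7, 25/7, 5/7).

u_1 = (-20/7, 25/7, 5/7)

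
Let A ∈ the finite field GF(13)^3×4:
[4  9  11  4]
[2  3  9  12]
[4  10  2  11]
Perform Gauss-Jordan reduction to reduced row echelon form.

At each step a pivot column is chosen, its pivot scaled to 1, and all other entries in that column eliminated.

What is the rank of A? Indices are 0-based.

[1] R0 /= 4  ⇒  (1, 12, 6, 1)
     R1 -= 2·R0  ⇒  (0, 5, 10, 10)
     R2 -= 4·R0  ⇒  (0, 1, 4, 7)
[2] R1 /= 5  ⇒  (0, 1, 2, 2)
     R0 -= 12·R1  ⇒  (1, 0, 8, 3)
     R2 -= 1·R1  ⇒  (0, 0, 2, 5)
[3] R2 /= 2  ⇒  (0, 0, 1, 9)
     R0 -= 8·R2  ⇒  (1, 0, 0, 9)
     R1 -= 2·R2  ⇒  (0, 1, 0, 10)

rank = 3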